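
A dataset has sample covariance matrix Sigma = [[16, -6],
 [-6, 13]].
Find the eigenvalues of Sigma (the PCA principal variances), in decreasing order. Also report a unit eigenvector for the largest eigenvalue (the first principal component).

Step 1 — characteristic polynomial of 2×2 Sigma:
  det(Sigma - λI) = λ² - trace · λ + det = 0.
  trace = 16 + 13 = 29, det = 16·13 - (-6)² = 172.
Step 2 — discriminant:
  Δ = trace² - 4·det = 841 - 688 = 153.
Step 3 — eigenvalues:
  λ = (trace ± √Δ)/2 = (29 ± 12.3693)/2,
  λ_1 = 20.6847,  λ_2 = 8.3153.

Step 4 — unit eigenvector for λ_1: solve (Sigma - λ_1 I)v = 0. First row:
  (16 - 20.6847)·v_x + (-6)·v_y = 0, i.e. (-4.6847)·v_x + (-6)·v_y = 0,
  so v ∝ (b, λ_1 - a) = (-6, 4.6847); multiply by -1 so the first entry is positive: u = (6, -4.6847).
  ||u|| = √((6)² + (-4.6847)²) = √(57.946) ≈ 7.6122,
  v_1 = u/||u|| ≈ (0.7882, -0.6154) (||v_1|| = 1).

λ_1 = 20.6847,  λ_2 = 8.3153;  v_1 ≈ (0.7882, -0.6154)


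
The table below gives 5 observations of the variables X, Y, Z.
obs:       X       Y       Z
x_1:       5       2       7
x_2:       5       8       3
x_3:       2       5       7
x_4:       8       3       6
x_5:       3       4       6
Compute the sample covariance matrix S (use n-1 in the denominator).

Step 1 — column means:
  mean(X) = (5 + 5 + 2 + 8 + 3) / 5 = 23/5 = 4.6
  mean(Y) = (2 + 8 + 5 + 3 + 4) / 5 = 22/5 = 4.4
  mean(Z) = (7 + 3 + 7 + 6 + 6) / 5 = 29/5 = 5.8

Step 2 — sample covariance S[i,j] = (1/(n-1)) · Σ_k (x_{k,i} - mean_i) · (x_{k,j} - mean_j), with n-1 = 4.
  S[X,X] = ((0.4)·(0.4) + (0.4)·(0.4) + (-2.6)·(-2.6) + (3.4)·(3.4) + (-1.6)·(-1.6)) / 4 = 21.2/4 = 5.3
  S[X,Y] = ((0.4)·(-2.4) + (0.4)·(3.6) + (-2.6)·(0.6) + (3.4)·(-1.4) + (-1.6)·(-0.4)) / 4 = -5.2/4 = -1.3
  S[X,Z] = ((0.4)·(1.2) + (0.4)·(-2.8) + (-2.6)·(1.2) + (3.4)·(0.2) + (-1.6)·(0.2)) / 4 = -3.4/4 = -0.85
  S[Y,Y] = ((-2.4)·(-2.4) + (3.6)·(3.6) + (0.6)·(0.6) + (-1.4)·(-1.4) + (-0.4)·(-0.4)) / 4 = 21.2/4 = 5.3
  S[Y,Z] = ((-2.4)·(1.2) + (3.6)·(-2.8) + (0.6)·(1.2) + (-1.4)·(0.2) + (-0.4)·(0.2)) / 4 = -12.6/4 = -3.15
  S[Z,Z] = ((1.2)·(1.2) + (-2.8)·(-2.8) + (1.2)·(1.2) + (0.2)·(0.2) + (0.2)·(0.2)) / 4 = 10.8/4 = 2.7

S is symmetric (S[j,i] = S[i,j]). Assembling:

S = [[5.3, -1.3, -0.85],
 [-1.3, 5.3, -3.15],
 [-0.85, -3.15, 2.7]]


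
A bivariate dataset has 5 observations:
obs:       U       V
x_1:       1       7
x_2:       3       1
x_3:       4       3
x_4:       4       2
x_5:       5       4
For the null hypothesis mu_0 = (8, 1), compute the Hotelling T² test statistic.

Step 1 — sample mean vector:
  mean(U) = (1 + 3 + 4 + 4 + 5) / 5 = 17/5 = 3.4
  mean(V) = (7 + 1 + 3 + 2 + 4) / 5 = 17/5 = 3.4
  x̄ = (3.4, 3.4),  deviation x̄ - mu_0 = (3.4, 3.4) - (8, 1) = (-4.6, 2.4).

Step 2 — sample covariance matrix, S[i,j] = (1/(n-1)) · Σ_k (x_{k,i} - mean_i) · (x_{k,j} - mean_j), divisor n-1 = 4:
  S[U,U] = ((-2.4)·(-2.4) + (-0.4)·(-0.4) + (0.6)·(0.6) + (0.6)·(0.6) + (1.6)·(1.6)) / 4 = 9.2/4 = 2.3
  S[U,V] = ((-2.4)·(3.6) + (-0.4)·(-2.4) + (0.6)·(-0.4) + (0.6)·(-1.4) + (1.6)·(0.6)) / 4 = -7.8/4 = -1.95
  S[V,V] = ((3.6)·(3.6) + (-2.4)·(-2.4) + (-0.4)·(-0.4) + (-1.4)·(-1.4) + (0.6)·(0.6)) / 4 = 21.2/4 = 5.3
  S = [[2.3, -1.95],
 [-1.95, 5.3]].

Step 3 — invert S. det(S) = 2.3·5.3 - (-1.95)² = 8.3875.
  S^{-1} = (1/det) · [[d, -b], [-b, a]] = [[0.6319, 0.2325],
 [0.2325, 0.2742]].

Step 4 — quadratic form (x̄ - mu_0)^T · S^{-1} · (x̄ - mu_0):
  S^{-1} · (x̄ - mu_0) = (-2.3487, -0.4113),
  (x̄ - mu_0)^T · [...] = (-4.6)·(-2.3487) + (2.4)·(-0.4113) = 9.817.

Step 5 — scale by n: T² = 5 · 9.817 = 49.0849.

T² ≈ 49.0849


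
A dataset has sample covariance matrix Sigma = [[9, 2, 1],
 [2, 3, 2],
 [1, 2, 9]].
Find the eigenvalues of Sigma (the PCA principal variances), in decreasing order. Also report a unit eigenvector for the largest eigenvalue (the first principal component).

Step 1 — characteristic polynomial p(λ) = det(λI - Sigma) = λ³ - tr·λ² + c_1·λ - det, where tr = trace, c_1 = sum of the principal 2×2 minors, det = det(Sigma):
  tr = 9 + 3 + 9 = 21,
  c_1 = (9·3 - (2)²) + (9·9 - (1)²) + (3·9 - (2)²) = 23 + 80 + 23 = 126,
  det = 9·(3·9 - (2)²) - (2)·((2)·9 - (2)·(1)) + (1)·((2)·(2) - 3·(1)) = 9·(23) - (2)·(16) + (1)·(1) = 176.
  So p(λ) = λ³ - 21λ² + 126λ - 176.
Step 2 — look for an integer root (rational root theorem: any rational root is an integer divisor of 176). Testing λ = 2:
  p(2) = 8 - 84 + 252 - 176 = 0  ✓
  Dividing out (λ - 2): p(λ) = (λ - 2)(λ² - 19λ + 88).
Step 3 — remaining eigenvalues from the quadratic λ² - 19λ + 88 = 0:
  Δ = 19² - 4·88 = 361 - 352 = 9,  λ = (19 ± √9)/2 = (19 ± 3)/2 = 11 or 8.
  Sorted: λ_1 = 11,  λ_2 = 8,  λ_3 = 2  (check: sum = 21 = tr ✓).

Step 4 — unit eigenvector for λ_1 = 11: v spans the null space of (Sigma - λ_1 I), whose rows are
  r_1 = (-2, 2, 1),  r_2 = (2, -8, 2),  r_3 = (1, 2, -2).
  v is orthogonal to every row, so take v ∝ r_1 × r_2 = ((2)·(2) - (1)·(-8), (1)·(2) - (-2)·(2), (-2)·(-8) - (2)·(2)) = (12, 6, 12).
  Rescale (divide by 6): u = (2, 1, 2).
  ||u|| = √((2)² + (1)² + (2)²) = √(9) = 3,  v_1 = u/||u|| ≈ (0.6667, 0.3333, 0.6667) (||v_1|| = 1).

λ_1 = 11,  λ_2 = 8,  λ_3 = 2;  v_1 ≈ (0.6667, 0.3333, 0.6667)


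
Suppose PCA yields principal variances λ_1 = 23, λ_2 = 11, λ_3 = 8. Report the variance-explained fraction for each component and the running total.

Step 1 — total variance = trace(Sigma) = Σ λ_i = 23 + 11 + 8 = 42.

Step 2 — fraction explained by component i = λ_i / Σ λ:
  PC1: 23/42 = 0.5476
  PC2: 11/42 = 0.2619
  PC3: 8/42 = 0.1905

Step 3 — cumulative fraction after k components = (λ_1 + ... + λ_k) / Σ λ:
  k = 1: 23/42 = 0.5476
  k = 2: (23 + 11)/42 = 34/42 = 0.8095
  k = 3: (23 + 11 + 8)/42 = 42/42 = 1

Summary (fraction, with percent):

explained: PC1 0.5476 (54.76%), PC2 0.2619 (26.19%), PC3 0.1905 (19.05%);  cumulative: 0.5476, 0.8095, 1


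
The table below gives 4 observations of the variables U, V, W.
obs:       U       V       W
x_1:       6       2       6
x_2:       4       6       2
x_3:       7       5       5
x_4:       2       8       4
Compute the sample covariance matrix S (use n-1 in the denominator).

Step 1 — column means:
  mean(U) = (6 + 4 + 7 + 2) / 4 = 19/4 = 4.75
  mean(V) = (2 + 6 + 5 + 8) / 4 = 21/4 = 5.25
  mean(W) = (6 + 2 + 5 + 4) / 4 = 17/4 = 4.25

Step 2 — sample covariance S[i,j] = (1/(n-1)) · Σ_k (x_{k,i} - mean_i) · (x_{k,j} - mean_j), with n-1 = 3.
  S[U,U] = ((1.25)·(1.25) + (-0.75)·(-0.75) + (2.25)·(2.25) + (-2.75)·(-2.75)) / 3 = 14.75/3 = 4.9167
  S[U,V] = ((1.25)·(-3.25) + (-0.75)·(0.75) + (2.25)·(-0.25) + (-2.75)·(2.75)) / 3 = -12.75/3 = -4.25
  S[U,W] = ((1.25)·(1.75) + (-0.75)·(-2.25) + (2.25)·(0.75) + (-2.75)·(-0.25)) / 3 = 6.25/3 = 2.0833
  S[V,V] = ((-3.25)·(-3.25) + (0.75)·(0.75) + (-0.25)·(-0.25) + (2.75)·(2.75)) / 3 = 18.75/3 = 6.25
  S[V,W] = ((-3.25)·(1.75) + (0.75)·(-2.25) + (-0.25)·(0.75) + (2.75)·(-0.25)) / 3 = -8.25/3 = -2.75
  S[W,W] = ((1.75)·(1.75) + (-2.25)·(-2.25) + (0.75)·(0.75) + (-0.25)·(-0.25)) / 3 = 8.75/3 = 2.9167

S is symmetric (S[j,i] = S[i,j]). Assembling:

S = [[4.9167, -4.25, 2.0833],
 [-4.25, 6.25, -2.75],
 [2.0833, -2.75, 2.9167]]


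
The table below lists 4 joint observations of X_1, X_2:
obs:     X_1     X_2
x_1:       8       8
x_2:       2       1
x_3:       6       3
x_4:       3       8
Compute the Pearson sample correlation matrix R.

Step 1 — column means:
  mean(X_1) = (8 + 2 + 6 + 3) / 4 = 19/4 = 4.75
  mean(X_2) = (8 + 1 + 3 + 8) / 4 = 20/4 = 5

Step 2 — sample variances and covariances s[i,j] = (1/(n-1)) · Σ_k (x_{k,i} - mean_i) · (x_{k,j} - mean_j), with n-1 = 3:
  s[X_1,X_1] = ((3.25)·(3.25) + (-2.75)·(-2.75) + (1.25)·(1.25) + (-1.75)·(-1.75)) / 3 = 22.75/3 = 7.5833
  s[X_1,X_2] = ((3.25)·(3) + (-2.75)·(-4) + (1.25)·(-2) + (-1.75)·(3)) / 3 = 13/3 = 4.3333
  s[X_2,X_2] = ((3)·(3) + (-4)·(-4) + (-2)·(-2) + (3)·(3)) / 3 = 38/3 = 12.6667
  Sample standard deviations s_i = √(s[i,i]):
  s(X_1) = √(7.5833) = 2.7538
  s(X_2) = √(12.6667) = 3.559

Step 3 — r_{ij} = s_{ij} / (s_i · s_j):
  r[X_1,X_1] = 1 (diagonal).
  r[X_1,X_2] = 4.3333 / (2.7538 · 3.559) = 4.3333 / 9.8008 = 0.4421
  r[X_2,X_2] = 1 (diagonal).

R is symmetric with unit diagonal. Assembling:

R = [[1, 0.4421],
 [0.4421, 1]]


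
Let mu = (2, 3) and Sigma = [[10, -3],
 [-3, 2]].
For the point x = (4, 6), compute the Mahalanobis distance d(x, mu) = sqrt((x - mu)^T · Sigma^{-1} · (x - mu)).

Step 1 — centre the observation: (x - mu) = (2, 3).

Step 2 — invert Sigma. det(Sigma) = 10·2 - (-3)² = 11.
  Sigma^{-1} = (1/det) · [[d, -b], [-b, a]] = [[0.1818, 0.2727],
 [0.2727, 0.9091]].

Step 3 — form the quadratic (x - mu)^T · Sigma^{-1} · (x - mu):
  Sigma^{-1} · (x - mu) = (1.1818, 3.2727).
  (x - mu)^T · [Sigma^{-1} · (x - mu)] = (2)·(1.1818) + (3)·(3.2727) = 12.1818.

Step 4 — take square root: d = √(12.1818) ≈ 3.4902.

d(x, mu) = √(12.1818) ≈ 3.4902


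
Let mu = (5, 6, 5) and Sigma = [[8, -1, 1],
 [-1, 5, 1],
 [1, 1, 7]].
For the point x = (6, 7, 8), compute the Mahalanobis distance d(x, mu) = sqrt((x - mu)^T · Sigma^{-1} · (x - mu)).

Step 1 — centre the observation: (x - mu) = (1, 1, 3).

Step 2 — invert Sigma (cofactor / det for 3×3, or solve directly):
  Sigma^{-1} = [[0.1318, 0.031, -0.0233],
 [0.031, 0.2132, -0.0349],
 [-0.0233, -0.0349, 0.1512]].

Step 3 — form the quadratic (x - mu)^T · Sigma^{-1} · (x - mu):
  Sigma^{-1} · (x - mu) = (0.093, 0.1395, 0.3953).
  (x - mu)^T · [Sigma^{-1} · (x - mu)] = (1)·(0.093) + (1)·(0.1395) + (3)·(0.3953) = 1.4186.

Step 4 — take square root: d = √(1.4186) ≈ 1.1911.

d(x, mu) = √(1.4186) ≈ 1.1911


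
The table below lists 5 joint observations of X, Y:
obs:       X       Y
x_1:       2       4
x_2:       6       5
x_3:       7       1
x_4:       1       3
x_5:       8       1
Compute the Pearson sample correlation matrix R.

Step 1 — column means:
  mean(X) = (2 + 6 + 7 + 1 + 8) / 5 = 24/5 = 4.8
  mean(Y) = (4 + 5 + 1 + 3 + 1) / 5 = 14/5 = 2.8

Step 2 — sample variances and covariances s[i,j] = (1/(n-1)) · Σ_k (x_{k,i} - mean_i) · (x_{k,j} - mean_j), with n-1 = 4:
  s[X,X] = ((-2.8)·(-2.8) + (1.2)·(1.2) + (2.2)·(2.2) + (-3.8)·(-3.8) + (3.2)·(3.2)) / 4 = 38.8/4 = 9.7
  s[X,Y] = ((-2.8)·(1.2) + (1.2)·(2.2) + (2.2)·(-1.8) + (-3.8)·(0.2) + (3.2)·(-1.8)) / 4 = -11.2/4 = -2.8
  s[Y,Y] = ((1.2)·(1.2) + (2.2)·(2.2) + (-1.8)·(-1.8) + (0.2)·(0.2) + (-1.8)·(-1.8)) / 4 = 12.8/4 = 3.2
  Sample standard deviations s_i = √(s[i,i]):
  s(X) = √(9.7) = 3.1145
  s(Y) = √(3.2) = 1.7889

Step 3 — r_{ij} = s_{ij} / (s_i · s_j):
  r[X,X] = 1 (diagonal).
  r[X,Y] = -2.8 / (3.1145 · 1.7889) = -2.8 / 5.5714 = -0.5026
  r[Y,Y] = 1 (diagonal).

R is symmetric with unit diagonal. Assembling:

R = [[1, -0.5026],
 [-0.5026, 1]]


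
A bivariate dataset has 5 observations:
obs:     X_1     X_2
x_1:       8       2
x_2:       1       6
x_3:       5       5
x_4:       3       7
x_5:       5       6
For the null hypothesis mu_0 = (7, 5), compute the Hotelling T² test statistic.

Step 1 — sample mean vector:
  mean(X_1) = (8 + 1 + 5 + 3 + 5) / 5 = 22/5 = 4.4
  mean(X_2) = (2 + 6 + 5 + 7 + 6) / 5 = 26/5 = 5.2
  x̄ = (4.4, 5.2),  deviation x̄ - mu_0 = (4.4, 5.2) - (7, 5) = (-2.6, 0.2).

Step 2 — sample covariance matrix, S[i,j] = (1/(n-1)) · Σ_k (x_{k,i} - mean_i) · (x_{k,j} - mean_j), divisor n-1 = 4:
  S[X_1,X_1] = ((3.6)·(3.6) + (-3.4)·(-3.4) + (0.6)·(0.6) + (-1.4)·(-1.4) + (0.6)·(0.6)) / 4 = 27.2/4 = 6.8
  S[X_1,X_2] = ((3.6)·(-3.2) + (-3.4)·(0.8) + (0.6)·(-0.2) + (-1.4)·(1.8) + (0.6)·(0.8)) / 4 = -16.4/4 = -4.1
  S[X_2,X_2] = ((-3.2)·(-3.2) + (0.8)·(0.8) + (-0.2)·(-0.2) + (1.8)·(1.8) + (0.8)·(0.8)) / 4 = 14.8/4 = 3.7
  S = [[6.8, -4.1],
 [-4.1, 3.7]].

Step 3 — invert S. det(S) = 6.8·3.7 - (-4.1)² = 8.35.
  S^{-1} = (1/det) · [[d, -b], [-b, a]] = [[0.4431, 0.491],
 [0.491, 0.8144]].

Step 4 — quadratic form (x̄ - mu_0)^T · S^{-1} · (x̄ - mu_0):
  S^{-1} · (x̄ - mu_0) = (-1.0539, -1.1138),
  (x̄ - mu_0)^T · [...] = (-2.6)·(-1.0539) + (0.2)·(-1.1138) = 2.5174.

Step 5 — scale by n: T² = 5 · 2.5174 = 12.5868.

T² ≈ 12.5868


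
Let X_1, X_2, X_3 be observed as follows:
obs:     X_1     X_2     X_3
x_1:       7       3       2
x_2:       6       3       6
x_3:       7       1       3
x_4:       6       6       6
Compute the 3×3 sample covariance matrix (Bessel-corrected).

Step 1 — column means:
  mean(X_1) = (7 + 6 + 7 + 6) / 4 = 26/4 = 6.5
  mean(X_2) = (3 + 3 + 1 + 6) / 4 = 13/4 = 3.25
  mean(X_3) = (2 + 6 + 3 + 6) / 4 = 17/4 = 4.25

Step 2 — sample covariance S[i,j] = (1/(n-1)) · Σ_k (x_{k,i} - mean_i) · (x_{k,j} - mean_j), with n-1 = 3.
  S[X_1,X_1] = ((0.5)·(0.5) + (-0.5)·(-0.5) + (0.5)·(0.5) + (-0.5)·(-0.5)) / 3 = 1/3 = 0.3333
  S[X_1,X_2] = ((0.5)·(-0.25) + (-0.5)·(-0.25) + (0.5)·(-2.25) + (-0.5)·(2.75)) / 3 = -2.5/3 = -0.8333
  S[X_1,X_3] = ((0.5)·(-2.25) + (-0.5)·(1.75) + (0.5)·(-1.25) + (-0.5)·(1.75)) / 3 = -3.5/3 = -1.1667
  S[X_2,X_2] = ((-0.25)·(-0.25) + (-0.25)·(-0.25) + (-2.25)·(-2.25) + (2.75)·(2.75)) / 3 = 12.75/3 = 4.25
  S[X_2,X_3] = ((-0.25)·(-2.25) + (-0.25)·(1.75) + (-2.25)·(-1.25) + (2.75)·(1.75)) / 3 = 7.75/3 = 2.5833
  S[X_3,X_3] = ((-2.25)·(-2.25) + (1.75)·(1.75) + (-1.25)·(-1.25) + (1.75)·(1.75)) / 3 = 12.75/3 = 4.25

S is symmetric (S[j,i] = S[i,j]). Assembling:

S = [[0.3333, -0.8333, -1.1667],
 [-0.8333, 4.25, 2.5833],
 [-1.1667, 2.5833, 4.25]]


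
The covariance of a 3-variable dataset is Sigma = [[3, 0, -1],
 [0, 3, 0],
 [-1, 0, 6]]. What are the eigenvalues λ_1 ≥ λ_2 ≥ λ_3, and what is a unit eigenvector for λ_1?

Step 1 — characteristic polynomial p(λ) = det(λI - Sigma) = λ³ - tr·λ² + c_1·λ - det, where tr = trace, c_1 = sum of the principal 2×2 minors, det = det(Sigma):
  tr = 3 + 3 + 6 = 12,
  c_1 = (3·3 - (0)²) + (3·6 - (-1)²) + (3·6 - (0)²) = 9 + 17 + 18 = 44,
  det = 3·(3·6 - (0)²) - (0)·((0)·6 - (0)·(-1)) + (-1)·((0)·(0) - 3·(-1)) = 3·(18) - (0)·(0) + (-1)·(3) = 51.
  So p(λ) = λ³ - 12λ² + 44λ - 51.
Step 2 — look for an integer root (rational root theorem: any rational root is an integer divisor of 51). Testing λ = 3:
  p(3) = 27 - 108 + 132 - 51 = 0  ✓
  Dividing out (λ - 3): p(λ) = (λ - 3)(λ² - 9λ + 17).
Step 3 — remaining eigenvalues from the quadratic λ² - 9λ + 17 = 0:
  Δ = 9² - 4·17 = 81 - 68 = 13,  λ = (9 ± √13)/2 = (9 ± 3.6056)/2 ≈ 6.3028 or 2.6972.
  Sorted: λ_1 = 6.3028,  λ_2 = 3,  λ_3 = 2.6972  (check: sum = 12 = tr ✓).

Step 4 — unit eigenvector for λ_1 ≈ 6.3028: v spans the null space of (Sigma - λ_1 I), whose rows are
  r_1 = (-3.3028, 0, -1),  r_2 = (0, -3.3028, 0),  r_3 = (-1, 0, -0.3028).
  v is orthogonal to every row, so take v ∝ r_1 × r_2 = ((0)·(0) - (-1)·(-3.3028), (-1)·(0) - (-3.3028)·(0), (-3.3028)·(-3.3028) - (0)·(0)) ≈ (-3.3028, 0, 10.9083).
  Rescale (multiply by -1 so the first nonzero entry is positive): u = (3.3028, 0, -10.9083).
  ||u|| = √((3.3028)² + (0)² + (-10.9083)²) = √(129.8999) ≈ 11.3974,  v_1 = u/||u|| ≈ (0.2898, 0, -0.9571) (||v_1|| = 1).

λ_1 = 6.3028,  λ_2 = 3,  λ_3 = 2.6972;  v_1 ≈ (0.2898, 0, -0.9571)


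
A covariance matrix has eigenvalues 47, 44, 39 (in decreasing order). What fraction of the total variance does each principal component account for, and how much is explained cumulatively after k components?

Step 1 — total variance = trace(Sigma) = Σ λ_i = 47 + 44 + 39 = 130.

Step 2 — fraction explained by component i = λ_i / Σ λ:
  PC1: 47/130 = 0.3615
  PC2: 44/130 = 0.3385
  PC3: 39/130 = 0.3

Step 3 — cumulative fraction after k components = (λ_1 + ... + λ_k) / Σ λ:
  k = 1: 47/130 = 0.3615
  k = 2: (47 + 44)/130 = 91/130 = 0.7
  k = 3: (47 + 44 + 39)/130 = 130/130 = 1

Summary (fraction, with percent):

explained: PC1 0.3615 (36.15%), PC2 0.3385 (33.85%), PC3 0.3 (30%);  cumulative: 0.3615, 0.7, 1


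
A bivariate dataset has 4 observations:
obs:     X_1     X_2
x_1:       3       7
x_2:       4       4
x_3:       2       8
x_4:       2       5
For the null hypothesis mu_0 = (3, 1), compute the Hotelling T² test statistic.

Step 1 — sample mean vector:
  mean(X_1) = (3 + 4 + 2 + 2) / 4 = 11/4 = 2.75
  mean(X_2) = (7 + 4 + 8 + 5) / 4 = 24/4 = 6
  x̄ = (2.75, 6),  deviation x̄ - mu_0 = (2.75, 6) - (3, 1) = (-0.25, 5).

Step 2 — sample covariance matrix, S[i,j] = (1/(n-1)) · Σ_k (x_{k,i} - mean_i) · (x_{k,j} - mean_j), divisor n-1 = 3:
  S[X_1,X_1] = ((0.25)·(0.25) + (1.25)·(1.25) + (-0.75)·(-0.75) + (-0.75)·(-0.75)) / 3 = 2.75/3 = 0.9167
  S[X_1,X_2] = ((0.25)·(1) + (1.25)·(-2) + (-0.75)·(2) + (-0.75)·(-1)) / 3 = -3/3 = -1
  S[X_2,X_2] = ((1)·(1) + (-2)·(-2) + (2)·(2) + (-1)·(-1)) / 3 = 10/3 = 3.3333
  S = [[0.9167, -1],
 [-1, 3.3333]].

Step 3 — invert S. det(S) = 0.9167·3.3333 - (-1)² = 2.0556.
  S^{-1} = (1/det) · [[d, -b], [-b, a]] = [[1.6216, 0.4865],
 [0.4865, 0.4459]].

Step 4 — quadratic form (x̄ - mu_0)^T · S^{-1} · (x̄ - mu_0):
  S^{-1} · (x̄ - mu_0) = (2.027, 2.1081),
  (x̄ - mu_0)^T · [...] = (-0.25)·(2.027) + (5)·(2.1081) = 10.0338.

Step 5 — scale by n: T² = 4 · 10.0338 = 40.1351.

T² ≈ 40.1351


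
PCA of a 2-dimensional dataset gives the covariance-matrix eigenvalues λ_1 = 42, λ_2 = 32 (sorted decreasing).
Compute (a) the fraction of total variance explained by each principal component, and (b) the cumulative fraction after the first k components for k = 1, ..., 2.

Step 1 — total variance = trace(Sigma) = Σ λ_i = 42 + 32 = 74.

Step 2 — fraction explained by component i = λ_i / Σ λ:
  PC1: 42/74 = 0.5676
  PC2: 32/74 = 0.4324

Step 3 — cumulative fraction after k components = (λ_1 + ... + λ_k) / Σ λ:
  k = 1: 42/74 = 0.5676
  k = 2: (42 + 32)/74 = 74/74 = 1

Summary (fraction, with percent):

explained: PC1 0.5676 (56.76%), PC2 0.4324 (43.24%);  cumulative: 0.5676, 1


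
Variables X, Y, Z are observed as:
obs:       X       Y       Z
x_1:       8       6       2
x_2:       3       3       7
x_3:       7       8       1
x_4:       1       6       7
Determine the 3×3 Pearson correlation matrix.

Step 1 — column means:
  mean(X) = (8 + 3 + 7 + 1) / 4 = 19/4 = 4.75
  mean(Y) = (6 + 3 + 8 + 6) / 4 = 23/4 = 5.75
  mean(Z) = (2 + 7 + 1 + 7) / 4 = 17/4 = 4.25

Step 2 — sample variances and covariances s[i,j] = (1/(n-1)) · Σ_k (x_{k,i} - mean_i) · (x_{k,j} - mean_j), with n-1 = 3:
  s[X,X] = ((3.25)·(3.25) + (-1.75)·(-1.75) + (2.25)·(2.25) + (-3.75)·(-3.75)) / 3 = 32.75/3 = 10.9167
  s[X,Y] = ((3.25)·(0.25) + (-1.75)·(-2.75) + (2.25)·(2.25) + (-3.75)·(0.25)) / 3 = 9.75/3 = 3.25
  s[X,Z] = ((3.25)·(-2.25) + (-1.75)·(2.75) + (2.25)·(-3.25) + (-3.75)·(2.75)) / 3 = -29.75/3 = -9.9167
  s[Y,Y] = ((0.25)·(0.25) + (-2.75)·(-2.75) + (2.25)·(2.25) + (0.25)·(0.25)) / 3 = 12.75/3 = 4.25
  s[Y,Z] = ((0.25)·(-2.25) + (-2.75)·(2.75) + (2.25)·(-3.25) + (0.25)·(2.75)) / 3 = -14.75/3 = -4.9167
  s[Z,Z] = ((-2.25)·(-2.25) + (2.75)·(2.75) + (-3.25)·(-3.25) + (2.75)·(2.75)) / 3 = 30.75/3 = 10.25
  Sample standard deviations s_i = √(s[i,i]):
  s(X) = √(10.9167) = 3.304
  s(Y) = √(4.25) = 2.0616
  s(Z) = √(10.25) = 3.2016

Step 3 — r_{ij} = s_{ij} / (s_i · s_j):
  r[X,X] = 1 (diagonal).
  r[X,Y] = 3.25 / (3.304 · 2.0616) = 3.25 / 6.8114 = 0.4771
  r[X,Z] = -9.9167 / (3.304 · 3.2016) = -9.9167 / 10.5781 = -0.9375
  r[Y,Y] = 1 (diagonal).
  r[Y,Z] = -4.9167 / (2.0616 · 3.2016) = -4.9167 / 6.6002 = -0.7449
  r[Z,Z] = 1 (diagonal).

R is symmetric with unit diagonal. Assembling:

R = [[1, 0.4771, -0.9375],
 [0.4771, 1, -0.7449],
 [-0.9375, -0.7449, 1]]


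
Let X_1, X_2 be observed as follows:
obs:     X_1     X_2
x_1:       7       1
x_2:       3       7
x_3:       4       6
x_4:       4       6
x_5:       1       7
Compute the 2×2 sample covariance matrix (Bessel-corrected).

Step 1 — column means:
  mean(X_1) = (7 + 3 + 4 + 4 + 1) / 5 = 19/5 = 3.8
  mean(X_2) = (1 + 7 + 6 + 6 + 7) / 5 = 27/5 = 5.4

Step 2 — sample covariance S[i,j] = (1/(n-1)) · Σ_k (x_{k,i} - mean_i) · (x_{k,j} - mean_j), with n-1 = 4.
  S[X_1,X_1] = ((3.2)·(3.2) + (-0.8)·(-0.8) + (0.2)·(0.2) + (0.2)·(0.2) + (-2.8)·(-2.8)) / 4 = 18.8/4 = 4.7
  S[X_1,X_2] = ((3.2)·(-4.4) + (-0.8)·(1.6) + (0.2)·(0.6) + (0.2)·(0.6) + (-2.8)·(1.6)) / 4 = -19.6/4 = -4.9
  S[X_2,X_2] = ((-4.4)·(-4.4) + (1.6)·(1.6) + (0.6)·(0.6) + (0.6)·(0.6) + (1.6)·(1.6)) / 4 = 25.2/4 = 6.3

S is symmetric (S[j,i] = S[i,j]). Assembling:

S = [[4.7, -4.9],
 [-4.9, 6.3]]


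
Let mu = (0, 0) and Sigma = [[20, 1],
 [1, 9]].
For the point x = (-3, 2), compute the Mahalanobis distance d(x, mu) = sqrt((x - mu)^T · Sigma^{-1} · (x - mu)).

Step 1 — centre the observation: (x - mu) = (-3, 2).

Step 2 — invert Sigma. det(Sigma) = 20·9 - (1)² = 179.
  Sigma^{-1} = (1/det) · [[d, -b], [-b, a]] = [[0.0503, -0.0056],
 [-0.0056, 0.1117]].

Step 3 — form the quadratic (x - mu)^T · Sigma^{-1} · (x - mu):
  Sigma^{-1} · (x - mu) = (-0.162, 0.2402).
  (x - mu)^T · [Sigma^{-1} · (x - mu)] = (-3)·(-0.162) + (2)·(0.2402) = 0.9665.

Step 4 — take square root: d = √(0.9665) ≈ 0.9831.

d(x, mu) = √(0.9665) ≈ 0.9831


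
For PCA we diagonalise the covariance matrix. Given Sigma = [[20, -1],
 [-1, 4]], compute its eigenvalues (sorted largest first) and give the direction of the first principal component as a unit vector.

Step 1 — characteristic polynomial of 2×2 Sigma:
  det(Sigma - λI) = λ² - trace · λ + det = 0.
  trace = 20 + 4 = 24, det = 20·4 - (-1)² = 79.
Step 2 — discriminant:
  Δ = trace² - 4·det = 576 - 316 = 260.
Step 3 — eigenvalues:
  λ = (trace ± √Δ)/2 = (24 ± 16.1245)/2,
  λ_1 = 20.0623,  λ_2 = 3.9377.

Step 4 — unit eigenvector for λ_1: solve (Sigma - λ_1 I)v = 0. First row:
  (20 - 20.0623)·v_x + (-1)·v_y = 0, i.e. (-0.0623)·v_x + (-1)·v_y = 0,
  so v ∝ (b, λ_1 - a) = (-1, 0.0623); multiply by -1 so the first entry is positive: u = (1, -0.0623).
  ||u|| = √((1)² + (-0.0623)²) = √(1.0039) ≈ 1.0019,
  v_1 = u/||u|| ≈ (0.9981, -0.0621) (||v_1|| = 1).

λ_1 = 20.0623,  λ_2 = 3.9377;  v_1 ≈ (0.9981, -0.0621)


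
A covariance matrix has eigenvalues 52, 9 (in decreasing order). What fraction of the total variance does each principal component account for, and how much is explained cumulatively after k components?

Step 1 — total variance = trace(Sigma) = Σ λ_i = 52 + 9 = 61.

Step 2 — fraction explained by component i = λ_i / Σ λ:
  PC1: 52/61 = 0.8525
  PC2: 9/61 = 0.1475

Step 3 — cumulative fraction after k components = (λ_1 + ... + λ_k) / Σ λ:
  k = 1: 52/61 = 0.8525
  k = 2: (52 + 9)/61 = 61/61 = 1

Summary (fraction, with percent):

explained: PC1 0.8525 (85.25%), PC2 0.1475 (14.75%);  cumulative: 0.8525, 1


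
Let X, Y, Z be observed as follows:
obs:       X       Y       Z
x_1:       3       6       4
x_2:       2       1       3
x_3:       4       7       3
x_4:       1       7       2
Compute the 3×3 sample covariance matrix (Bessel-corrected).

Step 1 — column means:
  mean(X) = (3 + 2 + 4 + 1) / 4 = 10/4 = 2.5
  mean(Y) = (6 + 1 + 7 + 7) / 4 = 21/4 = 5.25
  mean(Z) = (4 + 3 + 3 + 2) / 4 = 12/4 = 3

Step 2 — sample covariance S[i,j] = (1/(n-1)) · Σ_k (x_{k,i} - mean_i) · (x_{k,j} - mean_j), with n-1 = 3.
  S[X,X] = ((0.5)·(0.5) + (-0.5)·(-0.5) + (1.5)·(1.5) + (-1.5)·(-1.5)) / 3 = 5/3 = 1.6667
  S[X,Y] = ((0.5)·(0.75) + (-0.5)·(-4.25) + (1.5)·(1.75) + (-1.5)·(1.75)) / 3 = 2.5/3 = 0.8333
  S[X,Z] = ((0.5)·(1) + (-0.5)·(0) + (1.5)·(0) + (-1.5)·(-1)) / 3 = 2/3 = 0.6667
  S[Y,Y] = ((0.75)·(0.75) + (-4.25)·(-4.25) + (1.75)·(1.75) + (1.75)·(1.75)) / 3 = 24.75/3 = 8.25
  S[Y,Z] = ((0.75)·(1) + (-4.25)·(0) + (1.75)·(0) + (1.75)·(-1)) / 3 = -1/3 = -0.3333
  S[Z,Z] = ((1)·(1) + (0)·(0) + (0)·(0) + (-1)·(-1)) / 3 = 2/3 = 0.6667

S is symmetric (S[j,i] = S[i,j]). Assembling:

S = [[1.6667, 0.8333, 0.6667],
 [0.8333, 8.25, -0.3333],
 [0.6667, -0.3333, 0.6667]]


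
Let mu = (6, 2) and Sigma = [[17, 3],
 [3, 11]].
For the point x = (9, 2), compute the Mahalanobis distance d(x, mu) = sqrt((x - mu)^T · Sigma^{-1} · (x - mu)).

Step 1 — centre the observation: (x - mu) = (3, 0).

Step 2 — invert Sigma. det(Sigma) = 17·11 - (3)² = 178.
  Sigma^{-1} = (1/det) · [[d, -b], [-b, a]] = [[0.0618, -0.0169],
 [-0.0169, 0.0955]].

Step 3 — form the quadratic (x - mu)^T · Sigma^{-1} · (x - mu):
  Sigma^{-1} · (x - mu) = (0.1854, -0.0506).
  (x - mu)^T · [Sigma^{-1} · (x - mu)] = (3)·(0.1854) + (0)·(-0.0506) = 0.5562.

Step 4 — take square root: d = √(0.5562) ≈ 0.7458.

d(x, mu) = √(0.5562) ≈ 0.7458


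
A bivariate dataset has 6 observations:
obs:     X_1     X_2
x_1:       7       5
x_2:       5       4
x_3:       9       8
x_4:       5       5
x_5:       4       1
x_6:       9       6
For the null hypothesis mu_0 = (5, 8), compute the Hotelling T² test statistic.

Step 1 — sample mean vector:
  mean(X_1) = (7 + 5 + 9 + 5 + 4 + 9) / 6 = 39/6 = 6.5
  mean(X_2) = (5 + 4 + 8 + 5 + 1 + 6) / 6 = 29/6 = 4.8333
  x̄ = (6.5, 4.8333),  deviation x̄ - mu_0 = (6.5, 4.8333) - (5, 8) = (1.5, -3.1667).

Step 2 — sample covariance matrix, S[i,j] = (1/(n-1)) · Σ_k (x_{k,i} - mean_i) · (x_{k,j} - mean_j), divisor n-1 = 5:
  S[X_1,X_1] = ((0.5)·(0.5) + (-1.5)·(-1.5) + (2.5)·(2.5) + (-1.5)·(-1.5) + (-2.5)·(-2.5) + (2.5)·(2.5)) / 5 = 23.5/5 = 4.7
  S[X_1,X_2] = ((0.5)·(0.1667) + (-1.5)·(-0.8333) + (2.5)·(3.1667) + (-1.5)·(0.1667) + (-2.5)·(-3.8333) + (2.5)·(1.1667)) / 5 = 21.5/5 = 4.3
  S[X_2,X_2] = ((0.1667)·(0.1667) + (-0.8333)·(-0.8333) + (3.1667)·(3.1667) + (0.1667)·(0.1667) + (-3.8333)·(-3.8333) + (1.1667)·(1.1667)) / 5 = 26.8333/5 = 5.3667
  S = [[4.7, 4.3],
 [4.3, 5.3667]].

Step 3 — invert S. det(S) = 4.7·5.3667 - (4.3)² = 6.7333.
  S^{-1} = (1/det) · [[d, -b], [-b, a]] = [[0.797, -0.6386],
 [-0.6386, 0.698]].

Step 4 — quadratic form (x̄ - mu_0)^T · S^{-1} · (x̄ - mu_0):
  S^{-1} · (x̄ - mu_0) = (3.2178, -3.1683),
  (x̄ - mu_0)^T · [...] = (1.5)·(3.2178) + (-3.1667)·(-3.1683) = 14.8597.

Step 5 — scale by n: T² = 6 · 14.8597 = 89.1584.

T² ≈ 89.1584


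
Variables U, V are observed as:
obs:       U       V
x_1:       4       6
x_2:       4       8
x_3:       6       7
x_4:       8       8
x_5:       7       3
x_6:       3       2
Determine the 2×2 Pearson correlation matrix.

Step 1 — column means:
  mean(U) = (4 + 4 + 6 + 8 + 7 + 3) / 6 = 32/6 = 5.3333
  mean(V) = (6 + 8 + 7 + 8 + 3 + 2) / 6 = 34/6 = 5.6667

Step 2 — sample variances and covariances s[i,j] = (1/(n-1)) · Σ_k (x_{k,i} - mean_i) · (x_{k,j} - mean_j), with n-1 = 5:
  s[U,U] = ((-1.3333)·(-1.3333) + (-1.3333)·(-1.3333) + (0.6667)·(0.6667) + (2.6667)·(2.6667) + (1.6667)·(1.6667) + (-2.3333)·(-2.3333)) / 5 = 19.3333/5 = 3.8667
  s[U,V] = ((-1.3333)·(0.3333) + (-1.3333)·(2.3333) + (0.6667)·(1.3333) + (2.6667)·(2.3333) + (1.6667)·(-2.6667) + (-2.3333)·(-3.6667)) / 5 = 7.6667/5 = 1.5333
  s[V,V] = ((0.3333)·(0.3333) + (2.3333)·(2.3333) + (1.3333)·(1.3333) + (2.3333)·(2.3333) + (-2.6667)·(-2.6667) + (-3.6667)·(-3.6667)) / 5 = 33.3333/5 = 6.6667
  Sample standard deviations s_i = √(s[i,i]):
  s(U) = √(3.8667) = 1.9664
  s(V) = √(6.6667) = 2.582

Step 3 — r_{ij} = s_{ij} / (s_i · s_j):
  r[U,U] = 1 (diagonal).
  r[U,V] = 1.5333 / (1.9664 · 2.582) = 1.5333 / 5.0772 = 0.302
  r[V,V] = 1 (diagonal).

R is symmetric with unit diagonal. Assembling:

R = [[1, 0.302],
 [0.302, 1]]


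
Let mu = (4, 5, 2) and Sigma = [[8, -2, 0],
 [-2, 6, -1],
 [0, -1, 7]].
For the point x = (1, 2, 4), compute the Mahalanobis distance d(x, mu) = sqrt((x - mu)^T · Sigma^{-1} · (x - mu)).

Step 1 — centre the observation: (x - mu) = (-3, -3, 2).

Step 2 — invert Sigma (cofactor / det for 3×3, or solve directly):
  Sigma^{-1} = [[0.1367, 0.0467, 0.0067],
 [0.0467, 0.1867, 0.0267],
 [0.0067, 0.0267, 0.1467]].

Step 3 — form the quadratic (x - mu)^T · Sigma^{-1} · (x - mu):
  Sigma^{-1} · (x - mu) = (-0.5367, -0.6467, 0.1933).
  (x - mu)^T · [Sigma^{-1} · (x - mu)] = (-3)·(-0.5367) + (-3)·(-0.6467) + (2)·(0.1933) = 3.9367.

Step 4 — take square root: d = √(3.9367) ≈ 1.9841.

d(x, mu) = √(3.9367) ≈ 1.9841


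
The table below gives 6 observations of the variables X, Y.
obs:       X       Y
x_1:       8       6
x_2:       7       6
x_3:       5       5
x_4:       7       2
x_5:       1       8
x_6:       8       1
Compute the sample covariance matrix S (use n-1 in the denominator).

Step 1 — column means:
  mean(X) = (8 + 7 + 5 + 7 + 1 + 8) / 6 = 36/6 = 6
  mean(Y) = (6 + 6 + 5 + 2 + 8 + 1) / 6 = 28/6 = 4.6667

Step 2 — sample covariance S[i,j] = (1/(n-1)) · Σ_k (x_{k,i} - mean_i) · (x_{k,j} - mean_j), with n-1 = 5.
  S[X,X] = ((2)·(2) + (1)·(1) + (-1)·(-1) + (1)·(1) + (-5)·(-5) + (2)·(2)) / 5 = 36/5 = 7.2
  S[X,Y] = ((2)·(1.3333) + (1)·(1.3333) + (-1)·(0.3333) + (1)·(-2.6667) + (-5)·(3.3333) + (2)·(-3.6667)) / 5 = -23/5 = -4.6
  S[Y,Y] = ((1.3333)·(1.3333) + (1.3333)·(1.3333) + (0.3333)·(0.3333) + (-2.6667)·(-2.6667) + (3.3333)·(3.3333) + (-3.6667)·(-3.6667)) / 5 = 35.3333/5 = 7.0667

S is symmetric (S[j,i] = S[i,j]). Assembling:

S = [[7.2, -4.6],
 [-4.6, 7.0667]]


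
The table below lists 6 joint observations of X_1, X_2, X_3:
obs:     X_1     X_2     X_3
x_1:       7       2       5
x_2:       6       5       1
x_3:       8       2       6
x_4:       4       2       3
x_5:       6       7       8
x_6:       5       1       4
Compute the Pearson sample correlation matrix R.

Step 1 — column means:
  mean(X_1) = (7 + 6 + 8 + 4 + 6 + 5) / 6 = 36/6 = 6
  mean(X_2) = (2 + 5 + 2 + 2 + 7 + 1) / 6 = 19/6 = 3.1667
  mean(X_3) = (5 + 1 + 6 + 3 + 8 + 4) / 6 = 27/6 = 4.5

Step 2 — sample variances and covariances s[i,j] = (1/(n-1)) · Σ_k (x_{k,i} - mean_i) · (x_{k,j} - mean_j), with n-1 = 5:
  s[X_1,X_1] = ((1)·(1) + (0)·(0) + (2)·(2) + (-2)·(-2) + (0)·(0) + (-1)·(-1)) / 5 = 10/5 = 2
  s[X_1,X_2] = ((1)·(-1.1667) + (0)·(1.8333) + (2)·(-1.1667) + (-2)·(-1.1667) + (0)·(3.8333) + (-1)·(-2.1667)) / 5 = 1/5 = 0.2
  s[X_1,X_3] = ((1)·(0.5) + (0)·(-3.5) + (2)·(1.5) + (-2)·(-1.5) + (0)·(3.5) + (-1)·(-0.5)) / 5 = 7/5 = 1.4
  s[X_2,X_2] = ((-1.1667)·(-1.1667) + (1.8333)·(1.8333) + (-1.1667)·(-1.1667) + (-1.1667)·(-1.1667) + (3.8333)·(3.8333) + (-2.1667)·(-2.1667)) / 5 = 26.8333/5 = 5.3667
  s[X_2,X_3] = ((-1.1667)·(0.5) + (1.8333)·(-3.5) + (-1.1667)·(1.5) + (-1.1667)·(-1.5) + (3.8333)·(3.5) + (-2.1667)·(-0.5)) / 5 = 7.5/5 = 1.5
  s[X_3,X_3] = ((0.5)·(0.5) + (-3.5)·(-3.5) + (1.5)·(1.5) + (-1.5)·(-1.5) + (3.5)·(3.5) + (-0.5)·(-0.5)) / 5 = 29.5/5 = 5.9
  Sample standard deviations s_i = √(s[i,i]):
  s(X_1) = √(2) = 1.4142
  s(X_2) = √(5.3667) = 2.3166
  s(X_3) = √(5.9) = 2.429

Step 3 — r_{ij} = s_{ij} / (s_i · s_j):
  r[X_1,X_1] = 1 (diagonal).
  r[X_1,X_2] = 0.2 / (1.4142 · 2.3166) = 0.2 / 3.2762 = 0.061
  r[X_1,X_3] = 1.4 / (1.4142 · 2.429) = 1.4 / 3.4351 = 0.4076
  r[X_2,X_2] = 1 (diagonal).
  r[X_2,X_3] = 1.5 / (2.3166 · 2.429) = 1.5 / 5.627 = 0.2666
  r[X_3,X_3] = 1 (diagonal).

R is symmetric with unit diagonal. Assembling:

R = [[1, 0.061, 0.4076],
 [0.061, 1, 0.2666],
 [0.4076, 0.2666, 1]]


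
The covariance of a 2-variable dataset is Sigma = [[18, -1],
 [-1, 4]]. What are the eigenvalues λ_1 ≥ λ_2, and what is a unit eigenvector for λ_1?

Step 1 — characteristic polynomial of 2×2 Sigma:
  det(Sigma - λI) = λ² - trace · λ + det = 0.
  trace = 18 + 4 = 22, det = 18·4 - (-1)² = 71.
Step 2 — discriminant:
  Δ = trace² - 4·det = 484 - 284 = 200.
Step 3 — eigenvalues:
  λ = (trace ± √Δ)/2 = (22 ± 14.1421)/2,
  λ_1 = 18.0711,  λ_2 = 3.9289.

Step 4 — unit eigenvector for λ_1: solve (Sigma - λ_1 I)v = 0. First row:
  (18 - 18.0711)·v_x + (-1)·v_y = 0, i.e. (-0.0711)·v_x + (-1)·v_y = 0,
  so v ∝ (b, λ_1 - a) = (-1, 0.0711); multiply by -1 so the first entry is positive: u = (1, -0.0711).
  ||u|| = √((1)² + (-0.0711)²) = √(1.0051) ≈ 1.0025,
  v_1 = u/||u|| ≈ (0.9975, -0.0709) (||v_1|| = 1).

λ_1 = 18.0711,  λ_2 = 3.9289;  v_1 ≈ (0.9975, -0.0709)


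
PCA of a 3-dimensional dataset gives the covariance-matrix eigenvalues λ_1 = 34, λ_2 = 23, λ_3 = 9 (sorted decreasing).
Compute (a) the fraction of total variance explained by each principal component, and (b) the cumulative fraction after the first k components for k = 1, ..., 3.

Step 1 — total variance = trace(Sigma) = Σ λ_i = 34 + 23 + 9 = 66.

Step 2 — fraction explained by component i = λ_i / Σ λ:
  PC1: 34/66 = 0.5152
  PC2: 23/66 = 0.3485
  PC3: 9/66 = 0.1364

Step 3 — cumulative fraction after k components = (λ_1 + ... + λ_k) / Σ λ:
  k = 1: 34/66 = 0.5152
  k = 2: (34 + 23)/66 = 57/66 = 0.8636
  k = 3: (34 + 23 + 9)/66 = 66/66 = 1

Summary (fraction, with percent):

explained: PC1 0.5152 (51.52%), PC2 0.3485 (34.85%), PC3 0.1364 (13.64%);  cumulative: 0.5152, 0.8636, 1


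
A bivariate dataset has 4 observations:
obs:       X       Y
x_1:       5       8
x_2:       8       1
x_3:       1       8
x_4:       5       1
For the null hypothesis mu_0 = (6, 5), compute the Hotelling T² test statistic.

Step 1 — sample mean vector:
  mean(X) = (5 + 8 + 1 + 5) / 4 = 19/4 = 4.75
  mean(Y) = (8 + 1 + 8 + 1) / 4 = 18/4 = 4.5
  x̄ = (4.75, 4.5),  deviation x̄ - mu_0 = (4.75, 4.5) - (6, 5) = (-1.25, -0.5).

Step 2 — sample covariance matrix, S[i,j] = (1/(n-1)) · Σ_k (x_{k,i} - mean_i) · (x_{k,j} - mean_j), divisor n-1 = 3:
  S[X,X] = ((0.25)·(0.25) + (3.25)·(3.25) + (-3.75)·(-3.75) + (0.25)·(0.25)) / 3 = 24.75/3 = 8.25
  S[X,Y] = ((0.25)·(3.5) + (3.25)·(-3.5) + (-3.75)·(3.5) + (0.25)·(-3.5)) / 3 = -24.5/3 = -8.1667
  S[Y,Y] = ((3.5)·(3.5) + (-3.5)·(-3.5) + (3.5)·(3.5) + (-3.5)·(-3.5)) / 3 = 49/3 = 16.3333
  S = [[8.25, -8.1667],
 [-8.1667, 16.3333]].

Step 3 — invert S. det(S) = 8.25·16.3333 - (-8.1667)² = 68.0556.
  S^{-1} = (1/det) · [[d, -b], [-b, a]] = [[0.24, 0.12],
 [0.12, 0.1212]].

Step 4 — quadratic form (x̄ - mu_0)^T · S^{-1} · (x̄ - mu_0):
  S^{-1} · (x̄ - mu_0) = (-0.36, -0.2106),
  (x̄ - mu_0)^T · [...] = (-1.25)·(-0.36) + (-0.5)·(-0.2106) = 0.5553.

Step 5 — scale by n: T² = 4 · 0.5553 = 2.2212.

T² ≈ 2.2212


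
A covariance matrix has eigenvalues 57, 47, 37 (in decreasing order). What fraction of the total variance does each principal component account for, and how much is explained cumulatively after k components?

Step 1 — total variance = trace(Sigma) = Σ λ_i = 57 + 47 + 37 = 141.

Step 2 — fraction explained by component i = λ_i / Σ λ:
  PC1: 57/141 = 0.4043
  PC2: 47/141 = 0.3333
  PC3: 37/141 = 0.2624

Step 3 — cumulative fraction after k components = (λ_1 + ... + λ_k) / Σ λ:
  k = 1: 57/141 = 0.4043
  k = 2: (57 + 47)/141 = 104/141 = 0.7376
  k = 3: (57 + 47 + 37)/141 = 141/141 = 1

Summary (fraction, with percent):

explained: PC1 0.4043 (40.43%), PC2 0.3333 (33.33%), PC3 0.2624 (26.24%);  cumulative: 0.4043, 0.7376, 1


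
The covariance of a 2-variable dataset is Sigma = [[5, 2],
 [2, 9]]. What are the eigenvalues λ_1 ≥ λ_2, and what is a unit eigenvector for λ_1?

Step 1 — characteristic polynomial of 2×2 Sigma:
  det(Sigma - λI) = λ² - trace · λ + det = 0.
  trace = 5 + 9 = 14, det = 5·9 - (2)² = 41.
Step 2 — discriminant:
  Δ = trace² - 4·det = 196 - 164 = 32.
Step 3 — eigenvalues:
  λ = (trace ± √Δ)/2 = (14 ± 5.6569)/2,
  λ_1 = 9.8284,  λ_2 = 4.1716.

Step 4 — unit eigenvector for λ_1: solve (Sigma - λ_1 I)v = 0. First row:
  (5 - 9.8284)·v_x + (2)·v_y = 0, i.e. (-4.8284)·v_x + (2)·v_y = 0,
  so v ∝ (b, λ_1 - a) = (2, 4.8284) = u.
  ||u|| = √((2)² + (4.8284)²) = √(27.3137) ≈ 5.2263,
  v_1 = u/||u|| ≈ (0.3827, 0.9239) (||v_1|| = 1).

λ_1 = 9.8284,  λ_2 = 4.1716;  v_1 ≈ (0.3827, 0.9239)


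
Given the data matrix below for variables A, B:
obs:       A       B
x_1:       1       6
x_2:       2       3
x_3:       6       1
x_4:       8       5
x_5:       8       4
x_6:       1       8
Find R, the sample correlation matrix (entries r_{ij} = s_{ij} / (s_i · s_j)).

Step 1 — column means:
  mean(A) = (1 + 2 + 6 + 8 + 8 + 1) / 6 = 26/6 = 4.3333
  mean(B) = (6 + 3 + 1 + 5 + 4 + 8) / 6 = 27/6 = 4.5

Step 2 — sample variances and covariances s[i,j] = (1/(n-1)) · Σ_k (x_{k,i} - mean_i) · (x_{k,j} - mean_j), with n-1 = 5:
  s[A,A] = ((-3.3333)·(-3.3333) + (-2.3333)·(-2.3333) + (1.6667)·(1.6667) + (3.6667)·(3.6667) + (3.6667)·(3.6667) + (-3.3333)·(-3.3333)) / 5 = 57.3333/5 = 11.4667
  s[A,B] = ((-3.3333)·(1.5) + (-2.3333)·(-1.5) + (1.6667)·(-3.5) + (3.6667)·(0.5) + (3.6667)·(-0.5) + (-3.3333)·(3.5)) / 5 = -19/5 = -3.8
  s[B,B] = ((1.5)·(1.5) + (-1.5)·(-1.5) + (-3.5)·(-3.5) + (0.5)·(0.5) + (-0.5)·(-0.5) + (3.5)·(3.5)) / 5 = 29.5/5 = 5.9
  Sample standard deviations s_i = √(s[i,i]):
  s(A) = √(11.4667) = 3.3862
  s(B) = √(5.9) = 2.429

Step 3 — r_{ij} = s_{ij} / (s_i · s_j):
  r[A,A] = 1 (diagonal).
  r[A,B] = -3.8 / (3.3862 · 2.429) = -3.8 / 8.2252 = -0.462
  r[B,B] = 1 (diagonal).

R is symmetric with unit diagonal. Assembling:

R = [[1, -0.462],
 [-0.462, 1]]


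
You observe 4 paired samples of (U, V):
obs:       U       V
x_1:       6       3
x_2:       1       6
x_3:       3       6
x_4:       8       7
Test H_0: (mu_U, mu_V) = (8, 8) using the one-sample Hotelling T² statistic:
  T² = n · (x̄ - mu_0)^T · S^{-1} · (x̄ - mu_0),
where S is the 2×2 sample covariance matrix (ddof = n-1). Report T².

Step 1 — sample mean vector:
  mean(U) = (6 + 1 + 3 + 8) / 4 = 18/4 = 4.5
  mean(V) = (3 + 6 + 6 + 7) / 4 = 22/4 = 5.5
  x̄ = (4.5, 5.5),  deviation x̄ - mu_0 = (4.5, 5.5) - (8, 8) = (-3.5, -2.5).

Step 2 — sample covariance matrix, S[i,j] = (1/(n-1)) · Σ_k (x_{k,i} - mean_i) · (x_{k,j} - mean_j), divisor n-1 = 3:
  S[U,U] = ((1.5)·(1.5) + (-3.5)·(-3.5) + (-1.5)·(-1.5) + (3.5)·(3.5)) / 3 = 29/3 = 9.6667
  S[U,V] = ((1.5)·(-2.5) + (-3.5)·(0.5) + (-1.5)·(0.5) + (3.5)·(1.5)) / 3 = -1/3 = -0.3333
  S[V,V] = ((-2.5)·(-2.5) + (0.5)·(0.5) + (0.5)·(0.5) + (1.5)·(1.5)) / 3 = 9/3 = 3
  S = [[9.6667, -0.3333],
 [-0.3333, 3]].

Step 3 — invert S. det(S) = 9.6667·3 - (-0.3333)² = 28.8889.
  S^{-1} = (1/det) · [[d, -b], [-b, a]] = [[0.1038, 0.0115],
 [0.0115, 0.3346]].

Step 4 — quadratic form (x̄ - mu_0)^T · S^{-1} · (x̄ - mu_0):
  S^{-1} · (x̄ - mu_0) = (-0.3923, -0.8769),
  (x̄ - mu_0)^T · [...] = (-3.5)·(-0.3923) + (-2.5)·(-0.8769) = 3.5654.

Step 5 — scale by n: T² = 4 · 3.5654 = 14.2615.

T² ≈ 14.2615


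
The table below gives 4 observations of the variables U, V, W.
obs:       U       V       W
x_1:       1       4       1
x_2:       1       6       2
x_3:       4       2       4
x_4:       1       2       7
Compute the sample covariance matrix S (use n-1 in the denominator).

Step 1 — column means:
  mean(U) = (1 + 1 + 4 + 1) / 4 = 7/4 = 1.75
  mean(V) = (4 + 6 + 2 + 2) / 4 = 14/4 = 3.5
  mean(W) = (1 + 2 + 4 + 7) / 4 = 14/4 = 3.5

Step 2 — sample covariance S[i,j] = (1/(n-1)) · Σ_k (x_{k,i} - mean_i) · (x_{k,j} - mean_j), with n-1 = 3.
  S[U,U] = ((-0.75)·(-0.75) + (-0.75)·(-0.75) + (2.25)·(2.25) + (-0.75)·(-0.75)) / 3 = 6.75/3 = 2.25
  S[U,V] = ((-0.75)·(0.5) + (-0.75)·(2.5) + (2.25)·(-1.5) + (-0.75)·(-1.5)) / 3 = -4.5/3 = -1.5
  S[U,W] = ((-0.75)·(-2.5) + (-0.75)·(-1.5) + (2.25)·(0.5) + (-0.75)·(3.5)) / 3 = 1.5/3 = 0.5
  S[V,V] = ((0.5)·(0.5) + (2.5)·(2.5) + (-1.5)·(-1.5) + (-1.5)·(-1.5)) / 3 = 11/3 = 3.6667
  S[V,W] = ((0.5)·(-2.5) + (2.5)·(-1.5) + (-1.5)·(0.5) + (-1.5)·(3.5)) / 3 = -11/3 = -3.6667
  S[W,W] = ((-2.5)·(-2.5) + (-1.5)·(-1.5) + (0.5)·(0.5) + (3.5)·(3.5)) / 3 = 21/3 = 7

S is symmetric (S[j,i] = S[i,j]). Assembling:

S = [[2.25, -1.5, 0.5],
 [-1.5, 3.6667, -3.6667],
 [0.5, -3.6667, 7]]


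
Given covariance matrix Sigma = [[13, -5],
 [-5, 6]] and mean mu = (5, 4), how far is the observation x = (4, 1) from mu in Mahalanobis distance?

Step 1 — centre the observation: (x - mu) = (-1, -3).

Step 2 — invert Sigma. det(Sigma) = 13·6 - (-5)² = 53.
  Sigma^{-1} = (1/det) · [[d, -b], [-b, a]] = [[0.1132, 0.0943],
 [0.0943, 0.2453]].

Step 3 — form the quadratic (x - mu)^T · Sigma^{-1} · (x - mu):
  Sigma^{-1} · (x - mu) = (-0.3962, -0.8302).
  (x - mu)^T · [Sigma^{-1} · (x - mu)] = (-1)·(-0.3962) + (-3)·(-0.8302) = 2.8868.

Step 4 — take square root: d = √(2.8868) ≈ 1.6991.

d(x, mu) = √(2.8868) ≈ 1.6991
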